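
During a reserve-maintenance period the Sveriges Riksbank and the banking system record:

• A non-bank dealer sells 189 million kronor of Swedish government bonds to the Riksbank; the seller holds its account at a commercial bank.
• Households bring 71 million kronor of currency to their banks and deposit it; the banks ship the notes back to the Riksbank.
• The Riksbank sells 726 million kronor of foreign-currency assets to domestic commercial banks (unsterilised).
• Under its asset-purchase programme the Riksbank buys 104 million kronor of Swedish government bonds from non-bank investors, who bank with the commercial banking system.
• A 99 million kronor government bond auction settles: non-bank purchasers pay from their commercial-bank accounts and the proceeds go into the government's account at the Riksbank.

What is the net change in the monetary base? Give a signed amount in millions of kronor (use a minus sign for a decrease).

-532 million

Riksbank balance sheet:
  Assets:      Securities +293M, Foreign assets −726M
  Liabilities: Bank reserves −461M, Currency in circulation −71M, Government deposits +99M
Commercial banking system:
  Assets:      Reserves at CB −461M, Foreign assets +726M
  Liabilities: Checkable deposits +265M
Monetary base = currency + reserves: −71M + (−461M) = -532 million.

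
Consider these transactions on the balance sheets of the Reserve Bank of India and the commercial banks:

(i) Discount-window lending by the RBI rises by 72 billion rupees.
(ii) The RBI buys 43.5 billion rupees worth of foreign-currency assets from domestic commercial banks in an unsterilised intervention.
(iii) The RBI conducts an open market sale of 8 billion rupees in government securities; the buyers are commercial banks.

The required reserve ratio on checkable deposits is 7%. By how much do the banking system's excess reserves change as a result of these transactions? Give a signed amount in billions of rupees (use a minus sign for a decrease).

+107.5 billion

Discount-window loan 72 billion rupees: reserves +72B, deposits 0.
FX purchase 43.5 billion rupees: reserves +43.5B, deposits 0.
OMO sale (to banks) 8 billion rupees: reserves −8B, deposits 0.
Totals: Δreserves = +107.5B, Δdeposits = 0.
Δrequired reserves = 7% × 0 = 0.
Δexcess reserves = Δreserves − Δrequired = +107.5B − (0) = +107.5 billion.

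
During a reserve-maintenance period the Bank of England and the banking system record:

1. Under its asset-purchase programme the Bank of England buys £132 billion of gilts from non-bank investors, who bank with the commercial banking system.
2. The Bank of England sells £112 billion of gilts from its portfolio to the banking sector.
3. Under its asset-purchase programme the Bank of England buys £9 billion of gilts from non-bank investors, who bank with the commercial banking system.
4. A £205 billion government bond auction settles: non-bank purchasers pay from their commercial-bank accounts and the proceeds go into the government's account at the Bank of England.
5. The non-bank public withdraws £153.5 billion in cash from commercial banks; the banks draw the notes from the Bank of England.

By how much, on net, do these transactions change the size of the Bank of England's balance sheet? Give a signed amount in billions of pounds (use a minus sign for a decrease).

+£29 billion

Asset purchase (from non-banks) £132 billion: a Bank of England asset is acquired → +£132B.
OMO sale (to banks) £112 billion: a Bank of England asset is shed → −£112B.
Asset purchase (from non-banks) £9 billion: a Bank of England asset is acquired → +£9B.
Government account inflow £205 billion: only the composition of liabilities changes → 0.
Currency withdrawal £153.5 billion: only the composition of liabilities changes → 0.
Net: 132 − 112 + 9 + 0 + 0 = +£29 billion.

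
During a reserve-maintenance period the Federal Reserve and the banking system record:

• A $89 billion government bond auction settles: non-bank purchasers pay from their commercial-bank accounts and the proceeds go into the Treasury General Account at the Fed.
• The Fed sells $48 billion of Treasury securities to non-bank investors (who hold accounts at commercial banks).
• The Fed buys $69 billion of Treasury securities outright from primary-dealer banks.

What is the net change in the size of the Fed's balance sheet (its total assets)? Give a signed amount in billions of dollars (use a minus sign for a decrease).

Fed balance sheet:
  Assets:      Securities +$21B
  Liabilities: Bank reserves −$68B, Government deposits +$89B
Commercial banking system:
  Assets:      Reserves at CB −$68B, Securities −$69B
  Liabilities: Checkable deposits −$137B
Change in total Fed assets = +$21 billion.

+$21 billion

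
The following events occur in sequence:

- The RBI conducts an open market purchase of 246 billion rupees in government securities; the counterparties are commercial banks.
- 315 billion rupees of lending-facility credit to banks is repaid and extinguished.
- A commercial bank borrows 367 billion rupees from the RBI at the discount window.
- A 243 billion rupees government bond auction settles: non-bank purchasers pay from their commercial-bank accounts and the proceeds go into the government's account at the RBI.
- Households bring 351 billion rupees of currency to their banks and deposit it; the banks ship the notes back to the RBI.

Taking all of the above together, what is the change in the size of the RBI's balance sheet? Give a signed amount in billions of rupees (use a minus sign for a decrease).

RBI balance sheet:
  Assets:      Securities +246B, Loans to banks +52B
  Liabilities: Bank reserves +406B, Currency in circulation −351B, Government deposits +243B
Commercial banking system:
  Assets:      Reserves at CB +406B, Securities −246B
  Liabilities: Checkable deposits +108B, Borrowings from CB +52B
Change in total RBI assets = +298 billion.

+298 billion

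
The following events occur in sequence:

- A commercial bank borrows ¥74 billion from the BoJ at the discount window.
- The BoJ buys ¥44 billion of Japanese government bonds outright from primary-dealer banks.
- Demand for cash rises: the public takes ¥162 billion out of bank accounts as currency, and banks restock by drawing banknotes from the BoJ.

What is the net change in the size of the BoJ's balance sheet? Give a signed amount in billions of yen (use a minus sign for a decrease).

+¥118 billion

Discount-window loan ¥74 billion: a BoJ asset is acquired → +¥74B.
OMO purchase (from banks) ¥44 billion: a BoJ asset is acquired → +¥44B.
Currency withdrawal ¥162 billion: only the composition of liabilities changes → 0.
Net: 74 + 44 + 0 = +¥118 billion.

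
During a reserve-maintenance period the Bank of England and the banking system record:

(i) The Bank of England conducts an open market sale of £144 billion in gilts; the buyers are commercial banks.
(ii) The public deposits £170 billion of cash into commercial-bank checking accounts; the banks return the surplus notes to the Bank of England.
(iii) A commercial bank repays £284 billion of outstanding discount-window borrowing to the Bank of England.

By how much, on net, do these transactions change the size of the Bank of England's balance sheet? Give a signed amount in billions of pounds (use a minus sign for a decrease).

Bank of England balance sheet:
  Assets:      Securities −£144B, Loans to banks −£284B
  Liabilities: Bank reserves −£258B, Currency in circulation −£170B
Change in total Bank of England assets = -£428 billion.

-£428 billion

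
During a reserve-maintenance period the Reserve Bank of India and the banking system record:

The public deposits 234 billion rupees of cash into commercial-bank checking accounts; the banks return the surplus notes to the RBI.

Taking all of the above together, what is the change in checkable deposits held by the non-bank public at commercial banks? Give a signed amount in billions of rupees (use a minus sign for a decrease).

+234 billion

Currency deposit 234 billion rupees: non-bank counterparties' bank balances rise → +234B.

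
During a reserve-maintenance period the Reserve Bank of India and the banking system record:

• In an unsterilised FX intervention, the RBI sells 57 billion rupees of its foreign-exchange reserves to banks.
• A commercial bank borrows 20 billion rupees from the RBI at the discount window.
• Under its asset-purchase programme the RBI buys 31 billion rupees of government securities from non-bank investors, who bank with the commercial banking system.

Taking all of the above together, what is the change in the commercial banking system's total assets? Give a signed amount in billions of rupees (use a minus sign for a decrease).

FX sale 57 billion rupees: just an asset swap on bank balance sheets → 0.
Discount-window loan 20 billion rupees: bank balance sheets expand → +20B.
Asset purchase (from non-banks) 31 billion rupees: bank balance sheets expand → +31B.
Net: 0 + 20 + 31 = +51 billion.

+51 billion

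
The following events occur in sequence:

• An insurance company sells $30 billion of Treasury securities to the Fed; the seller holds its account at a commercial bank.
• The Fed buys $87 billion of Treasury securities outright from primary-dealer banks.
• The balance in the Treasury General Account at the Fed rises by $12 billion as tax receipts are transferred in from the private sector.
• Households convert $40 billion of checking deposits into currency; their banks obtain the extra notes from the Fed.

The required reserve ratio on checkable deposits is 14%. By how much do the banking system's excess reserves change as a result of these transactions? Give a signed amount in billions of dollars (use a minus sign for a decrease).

+$68.08 billion

Asset purchase (from non-banks) $30 billion: reserves +$30B, deposits +$30B.
OMO purchase (from banks) $87 billion: reserves +$87B, deposits 0.
Government account inflow $12 billion: reserves −$12B, deposits −$12B.
Currency withdrawal $40 billion: reserves −$40B, deposits −$40B.
Totals: Δreserves = +$65B, Δdeposits = −$22B.
Δrequired reserves = 14% × −$22B = −$3.08B.
Δexcess reserves = Δreserves − Δrequired = +$65B − (−$3.08B) = +$68.08 billion.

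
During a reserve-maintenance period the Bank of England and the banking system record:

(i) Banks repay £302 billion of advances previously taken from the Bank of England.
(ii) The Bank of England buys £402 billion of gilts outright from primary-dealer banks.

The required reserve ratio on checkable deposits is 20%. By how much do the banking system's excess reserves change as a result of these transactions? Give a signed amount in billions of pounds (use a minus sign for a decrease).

Discount-window repayment £302 billion: reserves −£302B, deposits 0.
OMO purchase (from banks) £402 billion: reserves +£402B, deposits 0.
Totals: Δreserves = +£100B, Δdeposits = 0.
Δrequired reserves = 20% × 0 = 0.
Δexcess reserves = Δreserves − Δrequired = +£100B − (0) = +£100 billion.

+£100 billion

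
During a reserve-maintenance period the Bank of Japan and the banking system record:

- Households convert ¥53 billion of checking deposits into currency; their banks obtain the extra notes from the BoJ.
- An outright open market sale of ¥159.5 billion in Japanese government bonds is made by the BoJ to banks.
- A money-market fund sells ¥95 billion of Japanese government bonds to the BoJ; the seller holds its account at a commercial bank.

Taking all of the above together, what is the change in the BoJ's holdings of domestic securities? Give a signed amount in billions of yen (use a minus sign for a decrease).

-¥64.5 billion

BoJ balance sheet:
  Assets:      Securities −¥64.5B
  Liabilities: Bank reserves −¥117.5B, Currency in circulation +¥53B
Commercial banking system:
  Assets:      Reserves at CB −¥117.5B, Securities +¥159.5B
  Liabilities: Checkable deposits +¥42B
So the change in the BoJ's holdings of domestic securities is -¥64.5 billion.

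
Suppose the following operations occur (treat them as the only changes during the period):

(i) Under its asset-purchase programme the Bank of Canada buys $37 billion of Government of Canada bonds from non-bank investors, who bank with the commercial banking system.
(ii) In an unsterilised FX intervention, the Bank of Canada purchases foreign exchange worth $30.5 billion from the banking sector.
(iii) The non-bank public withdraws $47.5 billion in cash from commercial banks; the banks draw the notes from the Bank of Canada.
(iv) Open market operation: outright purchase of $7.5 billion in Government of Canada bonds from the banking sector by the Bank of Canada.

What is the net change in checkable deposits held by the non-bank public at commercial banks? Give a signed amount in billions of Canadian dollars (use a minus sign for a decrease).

Asset purchase (from non-banks) $37 billion: non-bank counterparties' bank balances rise → +$37B.
FX purchase $30.5 billion: the counterparty is a bank, so public deposits are unchanged → 0.
Currency withdrawal $47.5 billion: non-bank counterparties' bank balances fall → −$47.5B.
OMO purchase (from banks) $7.5 billion: the counterparty is a bank, so public deposits are unchanged → 0.
Net: 37 + 0 − 47.5 + 0 = -$10.5 billion.

-$10.5 billion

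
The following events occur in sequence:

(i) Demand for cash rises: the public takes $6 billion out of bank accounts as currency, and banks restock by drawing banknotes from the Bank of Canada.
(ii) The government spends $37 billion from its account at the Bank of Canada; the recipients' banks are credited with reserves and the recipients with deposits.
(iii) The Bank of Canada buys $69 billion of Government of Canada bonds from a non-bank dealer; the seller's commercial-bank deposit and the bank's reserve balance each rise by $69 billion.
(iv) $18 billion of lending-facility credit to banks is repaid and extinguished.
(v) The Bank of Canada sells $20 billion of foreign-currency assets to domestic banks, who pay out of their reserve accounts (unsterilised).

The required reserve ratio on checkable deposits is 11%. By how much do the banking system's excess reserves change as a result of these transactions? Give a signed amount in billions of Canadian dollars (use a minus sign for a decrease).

Currency withdrawal $6 billion: reserves −$6B, deposits −$6B.
Government spending $37 billion: reserves +$37B, deposits +$37B.
Asset purchase (from non-banks) $69 billion: reserves +$69B, deposits +$69B.
Discount-window repayment $18 billion: reserves −$18B, deposits 0.
FX sale $20 billion: reserves −$20B, deposits 0.
Totals: Δreserves = +$62B, Δdeposits = +$100B.
Δrequired reserves = 11% × +$100B = +$11B.
Δexcess reserves = Δreserves − Δrequired = +$62B − (+$11B) = +$51 billion.

+$51 billion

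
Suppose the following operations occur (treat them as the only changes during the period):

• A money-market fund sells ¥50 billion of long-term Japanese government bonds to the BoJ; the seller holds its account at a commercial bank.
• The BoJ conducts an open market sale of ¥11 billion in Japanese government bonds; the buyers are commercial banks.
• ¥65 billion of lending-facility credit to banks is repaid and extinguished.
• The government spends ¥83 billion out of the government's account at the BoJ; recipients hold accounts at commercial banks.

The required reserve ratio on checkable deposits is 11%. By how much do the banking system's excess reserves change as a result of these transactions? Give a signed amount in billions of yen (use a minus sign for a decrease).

+¥42.37 billion

Asset purchase (from non-banks) ¥50 billion: reserves +¥50B, deposits +¥50B.
OMO sale (to banks) ¥11 billion: reserves −¥11B, deposits 0.
Discount-window repayment ¥65 billion: reserves −¥65B, deposits 0.
Government spending ¥83 billion: reserves +¥83B, deposits +¥83B.
Totals: Δreserves = +¥57B, Δdeposits = +¥133B.
Δrequired reserves = 11% × +¥133B = +¥14.63B.
Δexcess reserves = Δreserves − Δrequired = +¥57B − (+¥14.63B) = +¥42.37 billion.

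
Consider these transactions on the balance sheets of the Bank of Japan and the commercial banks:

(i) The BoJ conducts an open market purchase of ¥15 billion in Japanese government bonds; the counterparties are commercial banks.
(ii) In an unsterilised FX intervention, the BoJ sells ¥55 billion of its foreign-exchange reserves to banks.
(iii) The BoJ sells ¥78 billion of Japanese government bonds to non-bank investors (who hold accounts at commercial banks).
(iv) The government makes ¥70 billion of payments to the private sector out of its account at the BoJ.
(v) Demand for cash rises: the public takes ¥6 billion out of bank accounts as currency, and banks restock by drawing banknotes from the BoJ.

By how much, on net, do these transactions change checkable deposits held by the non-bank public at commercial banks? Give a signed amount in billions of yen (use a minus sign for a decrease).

OMO purchase (from banks) ¥15 billion: the counterparty is a bank, so public deposits are unchanged → 0.
FX sale ¥55 billion: the counterparty is a bank, so public deposits are unchanged → 0.
Asset sale (to non-banks) ¥78 billion: non-bank counterparties' bank balances fall → −¥78B.
Government spending ¥70 billion: non-bank counterparties' bank balances rise → +¥70B.
Currency withdrawal ¥6 billion: non-bank counterparties' bank balances fall → −¥6B.
Net: 0 + 0 − 78 + 70 − 6 = -¥14 billion.

-¥14 billion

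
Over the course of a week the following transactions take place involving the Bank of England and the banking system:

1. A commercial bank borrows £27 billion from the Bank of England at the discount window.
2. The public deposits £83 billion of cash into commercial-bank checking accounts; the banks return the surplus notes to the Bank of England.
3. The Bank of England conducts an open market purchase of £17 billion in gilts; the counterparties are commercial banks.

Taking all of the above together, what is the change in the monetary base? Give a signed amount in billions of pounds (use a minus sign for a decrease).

Discount-window loan £27 billion: Bank of England balance sheet expands → +£27B.
Currency deposit £83 billion: just a shift between currency and reserves — both are base money → 0.
OMO purchase (from banks) £17 billion: Bank of England balance sheet expands → +£17B.
Net: 27 + 0 + 17 = +£44 billion.

+£44 billion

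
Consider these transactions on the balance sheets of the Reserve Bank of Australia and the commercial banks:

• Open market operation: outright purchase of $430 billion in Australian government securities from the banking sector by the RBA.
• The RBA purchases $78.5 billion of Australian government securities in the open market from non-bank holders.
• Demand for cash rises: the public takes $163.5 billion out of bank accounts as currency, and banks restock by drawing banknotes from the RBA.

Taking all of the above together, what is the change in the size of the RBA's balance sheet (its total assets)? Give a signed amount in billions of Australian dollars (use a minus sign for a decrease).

+$508.5 billion

RBA balance sheet:
  Assets:      Securities +$508.5B
  Liabilities: Bank reserves +$345B, Currency in circulation +$163.5B
Change in total RBA assets = +$508.5 billion.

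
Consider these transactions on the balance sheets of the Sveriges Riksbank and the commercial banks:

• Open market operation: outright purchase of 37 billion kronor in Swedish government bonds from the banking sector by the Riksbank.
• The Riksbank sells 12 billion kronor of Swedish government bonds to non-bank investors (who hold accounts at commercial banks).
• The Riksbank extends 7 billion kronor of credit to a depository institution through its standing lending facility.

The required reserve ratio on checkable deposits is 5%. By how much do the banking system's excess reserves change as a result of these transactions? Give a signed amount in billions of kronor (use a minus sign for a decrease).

OMO purchase (from banks) 37 billion kronor: reserves +37B, deposits 0.
Asset sale (to non-banks) 12 billion kronor: reserves −12B, deposits −12B.
Discount-window loan 7 billion kronor: reserves +7B, deposits 0.
Totals: Δreserves = +32B, Δdeposits = −12B.
Δrequired reserves = 5% × −12B = −0.6B.
Δexcess reserves = Δreserves − Δrequired = +32B − (−0.6B) = +32.6 billion.

+32.6 billion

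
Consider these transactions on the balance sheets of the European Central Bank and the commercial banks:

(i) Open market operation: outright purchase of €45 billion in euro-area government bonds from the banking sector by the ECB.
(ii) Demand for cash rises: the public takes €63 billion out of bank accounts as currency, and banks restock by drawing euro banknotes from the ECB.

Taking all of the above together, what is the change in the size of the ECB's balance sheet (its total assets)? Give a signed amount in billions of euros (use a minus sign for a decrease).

+€45 billion

OMO purchase (from banks) €45 billion: an ECB asset is acquired → +€45B.
Currency withdrawal €63 billion: only the composition of liabilities changes → 0.
Net: 45 + 0 = +€45 billion.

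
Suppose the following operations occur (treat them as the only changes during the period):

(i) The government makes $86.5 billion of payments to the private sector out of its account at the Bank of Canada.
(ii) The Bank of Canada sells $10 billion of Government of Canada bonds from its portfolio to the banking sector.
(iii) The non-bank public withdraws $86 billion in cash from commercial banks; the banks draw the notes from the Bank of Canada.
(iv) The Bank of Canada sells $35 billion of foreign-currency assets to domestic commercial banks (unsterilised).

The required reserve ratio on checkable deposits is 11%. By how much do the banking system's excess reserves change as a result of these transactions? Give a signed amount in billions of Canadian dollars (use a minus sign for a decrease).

Government spending $86.5 billion: reserves +$86.5B, deposits +$86.5B.
OMO sale (to banks) $10 billion: reserves −$10B, deposits 0.
Currency withdrawal $86 billion: reserves −$86B, deposits −$86B.
FX sale $35 billion: reserves −$35B, deposits 0.
Totals: Δreserves = −$44.5B, Δdeposits = +$0.5B.
Δrequired reserves = 11% × +$0.5B = +$0.055B.
Δexcess reserves = Δreserves − Δrequired = −$44.5B − (+$0.055B) = -$44.555 billion.

-$44.555 billion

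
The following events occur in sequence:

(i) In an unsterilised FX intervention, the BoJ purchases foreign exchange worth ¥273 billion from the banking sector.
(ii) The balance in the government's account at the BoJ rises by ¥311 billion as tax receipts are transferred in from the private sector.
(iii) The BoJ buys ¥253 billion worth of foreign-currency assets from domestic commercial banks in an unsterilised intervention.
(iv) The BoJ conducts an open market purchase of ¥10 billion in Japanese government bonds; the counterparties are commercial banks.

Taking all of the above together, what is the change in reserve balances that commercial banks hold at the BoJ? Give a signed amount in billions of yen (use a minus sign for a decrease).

FX purchase ¥273 billion: the BoJ pays by crediting reserve accounts → +¥273B.
Government account inflow ¥311 billion: funds move from bank reserves into the government account → −¥311B.
FX purchase ¥253 billion: the BoJ pays by crediting reserve accounts → +¥253B.
OMO purchase (from banks) ¥10 billion: the BoJ pays by crediting reserve accounts → +¥10B.
Net: 273 − 311 + 253 + 10 = +¥225 billion.

+¥225 billion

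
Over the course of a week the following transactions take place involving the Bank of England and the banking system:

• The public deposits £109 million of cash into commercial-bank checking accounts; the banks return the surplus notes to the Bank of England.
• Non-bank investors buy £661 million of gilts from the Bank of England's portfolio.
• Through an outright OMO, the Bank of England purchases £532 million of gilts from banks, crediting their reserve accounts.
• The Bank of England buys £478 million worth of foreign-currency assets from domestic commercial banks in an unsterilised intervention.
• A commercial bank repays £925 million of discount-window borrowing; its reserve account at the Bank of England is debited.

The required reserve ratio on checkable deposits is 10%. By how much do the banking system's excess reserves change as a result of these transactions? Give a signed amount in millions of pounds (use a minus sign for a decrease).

Currency deposit £109 million: reserves +£109M, deposits +£109M.
Asset sale (to non-banks) £661 million: reserves −£661M, deposits −£661M.
OMO purchase (from banks) £532 million: reserves +£532M, deposits 0.
FX purchase £478 million: reserves +£478M, deposits 0.
Discount-window repayment £925 million: reserves −£925M, deposits 0.
Totals: Δreserves = −£467M, Δdeposits = −£552M.
Δrequired reserves = 10% × −£552M = −£55.2M.
Δexcess reserves = Δreserves − Δrequired = −£467M − (−£55.2M) = -£411.8 million.

-£411.8 million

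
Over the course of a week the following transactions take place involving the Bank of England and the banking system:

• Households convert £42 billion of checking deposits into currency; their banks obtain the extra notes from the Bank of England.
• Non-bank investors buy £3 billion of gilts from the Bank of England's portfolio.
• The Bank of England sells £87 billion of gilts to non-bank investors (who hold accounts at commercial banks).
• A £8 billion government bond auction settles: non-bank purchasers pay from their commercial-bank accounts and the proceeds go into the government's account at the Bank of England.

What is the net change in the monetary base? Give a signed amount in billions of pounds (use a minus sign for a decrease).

Bank of England balance sheet:
  Assets:      Securities −£90B
  Liabilities: Bank reserves −£140B, Currency in circulation +£42B, Government deposits +£8B
Commercial banking system:
  Assets:      Reserves at CB −£140B
  Liabilities: Checkable deposits −£140B
Monetary base = currency + reserves: +£42B + (−£140B) = -£98 billion.

-£98 billion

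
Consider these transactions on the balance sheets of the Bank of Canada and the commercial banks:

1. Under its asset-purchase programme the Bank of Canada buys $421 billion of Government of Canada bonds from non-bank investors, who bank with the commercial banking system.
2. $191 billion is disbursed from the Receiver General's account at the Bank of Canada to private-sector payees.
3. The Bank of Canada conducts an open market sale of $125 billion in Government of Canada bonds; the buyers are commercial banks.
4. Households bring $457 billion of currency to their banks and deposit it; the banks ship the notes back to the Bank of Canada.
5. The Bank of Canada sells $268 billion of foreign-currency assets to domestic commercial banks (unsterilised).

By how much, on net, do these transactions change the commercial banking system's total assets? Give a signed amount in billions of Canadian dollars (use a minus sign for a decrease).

Bank of Canada balance sheet:
  Assets:      Securities +$296B, Foreign assets −$268B
  Liabilities: Bank reserves +$676B, Currency in circulation −$457B, Government deposits −$191B
Commercial banking system:
  Assets:      Reserves at CB +$676B, Securities +$125B, Foreign assets +$268B
  Liabilities: Checkable deposits +$1069B
Change in total bank assets = +$1069 billion.

+$1069 billion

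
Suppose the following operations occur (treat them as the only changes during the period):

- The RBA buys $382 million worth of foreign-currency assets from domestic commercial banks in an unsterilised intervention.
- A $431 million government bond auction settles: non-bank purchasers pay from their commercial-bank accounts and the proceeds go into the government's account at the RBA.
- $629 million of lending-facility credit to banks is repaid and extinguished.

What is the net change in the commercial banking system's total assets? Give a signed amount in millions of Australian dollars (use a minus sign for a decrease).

-$1060 million

RBA balance sheet:
  Assets:      Loans to banks −$629M, Foreign assets +$382M
  Liabilities: Bank reserves −$678M, Government deposits +$431M
Commercial banking system:
  Assets:      Reserves at CB −$678M, Foreign assets −$382M
  Liabilities: Checkable deposits −$431M, Borrowings from CB −$629M
Change in total bank assets = -$1060 million.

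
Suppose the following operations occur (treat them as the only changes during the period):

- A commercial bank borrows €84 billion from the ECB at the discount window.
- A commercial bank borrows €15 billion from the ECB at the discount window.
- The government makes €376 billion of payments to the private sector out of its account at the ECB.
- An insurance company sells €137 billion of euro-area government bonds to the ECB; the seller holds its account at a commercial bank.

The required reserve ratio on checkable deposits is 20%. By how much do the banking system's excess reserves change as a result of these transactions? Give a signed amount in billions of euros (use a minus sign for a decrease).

+€509.4 billion

Discount-window loan €84 billion: reserves +€84B, deposits 0.
Discount-window loan €15 billion: reserves +€15B, deposits 0.
Government spending €376 billion: reserves +€376B, deposits +€376B.
Asset purchase (from non-banks) €137 billion: reserves +€137B, deposits +€137B.
Totals: Δreserves = +€612B, Δdeposits = +€513B.
Δrequired reserves = 20% × +€513B = +€102.6B.
Δexcess reserves = Δreserves − Δrequired = +€612B − (+€102.6B) = +€509.4 billion.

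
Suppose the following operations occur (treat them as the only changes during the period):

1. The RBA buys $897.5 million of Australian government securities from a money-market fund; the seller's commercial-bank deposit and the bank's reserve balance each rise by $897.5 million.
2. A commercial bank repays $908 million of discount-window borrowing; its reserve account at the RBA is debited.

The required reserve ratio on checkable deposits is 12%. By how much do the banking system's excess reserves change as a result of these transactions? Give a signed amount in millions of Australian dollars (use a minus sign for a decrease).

-$118.2 million

Asset purchase (from non-banks) $897.5 million: reserves +$897.5M, deposits +$897.5M.
Discount-window repayment $908 million: reserves −$908M, deposits 0.
Totals: Δreserves = −$10.5M, Δdeposits = +$897.5M.
Δrequired reserves = 12% × +$897.5M = +$107.7M.
Δexcess reserves = Δreserves − Δrequired = −$10.5M − (+$107.7M) = -$118.2 million.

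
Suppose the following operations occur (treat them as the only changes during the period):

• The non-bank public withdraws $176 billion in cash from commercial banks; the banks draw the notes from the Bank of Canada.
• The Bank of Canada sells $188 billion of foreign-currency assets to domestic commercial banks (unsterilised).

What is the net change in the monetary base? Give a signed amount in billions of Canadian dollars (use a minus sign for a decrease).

Bank of Canada balance sheet:
  Assets:      Foreign assets −$188B
  Liabilities: Bank reserves −$364B, Currency in circulation +$176B
Commercial banking system:
  Assets:      Reserves at CB −$364B, Foreign assets +$188B
  Liabilities: Checkable deposits −$176B
Monetary base = currency + reserves: +$176B + (−$364B) = -$188 billion.

-$188 billion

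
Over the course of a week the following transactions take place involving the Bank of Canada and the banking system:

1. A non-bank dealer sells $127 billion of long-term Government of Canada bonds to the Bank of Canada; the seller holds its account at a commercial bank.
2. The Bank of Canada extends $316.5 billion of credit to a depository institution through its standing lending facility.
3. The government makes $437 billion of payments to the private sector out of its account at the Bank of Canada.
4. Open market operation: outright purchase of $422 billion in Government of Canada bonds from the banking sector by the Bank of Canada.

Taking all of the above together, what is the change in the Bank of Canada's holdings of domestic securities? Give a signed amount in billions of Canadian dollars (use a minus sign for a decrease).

Bank of Canada balance sheet:
  Assets:      Securities +$549B, Loans to banks +$316.5B
  Liabilities: Bank reserves +$1302.5B, Government deposits −$437B
So the change in the Bank of Canada's holdings of domestic securities is +$549 billion.

+$549 billion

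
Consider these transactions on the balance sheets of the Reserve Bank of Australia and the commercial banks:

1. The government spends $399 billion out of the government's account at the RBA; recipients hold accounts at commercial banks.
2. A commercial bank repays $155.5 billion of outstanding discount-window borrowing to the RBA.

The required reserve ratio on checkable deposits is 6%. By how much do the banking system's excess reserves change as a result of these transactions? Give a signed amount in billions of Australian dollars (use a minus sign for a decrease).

+$219.56 billion

Government spending $399 billion: reserves +$399B, deposits +$399B.
Discount-window repayment $155.5 billion: reserves −$155.5B, deposits 0.
Totals: Δreserves = +$243.5B, Δdeposits = +$399B.
Δrequired reserves = 6% × +$399B = +$23.94B.
Δexcess reserves = Δreserves − Δrequired = +$243.5B − (+$23.94B) = +$219.56 billion.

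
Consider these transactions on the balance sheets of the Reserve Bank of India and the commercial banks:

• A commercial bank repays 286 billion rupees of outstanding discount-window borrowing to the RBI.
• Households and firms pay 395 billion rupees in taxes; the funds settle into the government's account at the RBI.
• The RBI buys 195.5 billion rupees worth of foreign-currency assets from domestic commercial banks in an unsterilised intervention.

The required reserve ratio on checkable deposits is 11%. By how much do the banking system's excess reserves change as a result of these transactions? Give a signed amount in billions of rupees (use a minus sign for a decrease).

Discount-window repayment 286 billion rupees: reserves −286B, deposits 0.
Government account inflow 395 billion rupees: reserves −395B, deposits −395B.
FX purchase 195.5 billion rupees: reserves +195.5B, deposits 0.
Totals: Δreserves = −485.5B, Δdeposits = −395B.
Δrequired reserves = 11% × −395B = −43.45B.
Δexcess reserves = Δreserves − Δrequired = −485.5B − (−43.45B) = -442.05 billion.

-442.05 billion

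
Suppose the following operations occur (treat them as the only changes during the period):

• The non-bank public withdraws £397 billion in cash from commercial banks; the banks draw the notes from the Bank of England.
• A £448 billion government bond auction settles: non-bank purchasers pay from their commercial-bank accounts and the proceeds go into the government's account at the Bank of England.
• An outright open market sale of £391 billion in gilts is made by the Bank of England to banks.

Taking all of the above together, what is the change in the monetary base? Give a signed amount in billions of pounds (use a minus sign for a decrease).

Currency withdrawal £397 billion: just a shift between currency and reserves — both are base money → 0.
Government account inflow £448 billion: reserves shift to a non-base liability → −£448B.
OMO sale (to banks) £391 billion: Bank of England balance sheet contracts → −£391B.
Net: 0 − 448 − 391 = -£839 billion.

-£839 billion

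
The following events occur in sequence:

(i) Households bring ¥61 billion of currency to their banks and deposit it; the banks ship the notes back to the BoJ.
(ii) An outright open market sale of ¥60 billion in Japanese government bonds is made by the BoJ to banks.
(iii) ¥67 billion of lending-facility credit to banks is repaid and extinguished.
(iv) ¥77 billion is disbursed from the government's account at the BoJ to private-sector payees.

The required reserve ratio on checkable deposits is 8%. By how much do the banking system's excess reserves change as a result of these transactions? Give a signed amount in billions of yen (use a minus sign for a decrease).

-¥0.04 billion

Currency deposit ¥61 billion: reserves +¥61B, deposits +¥61B.
OMO sale (to banks) ¥60 billion: reserves −¥60B, deposits 0.
Discount-window repayment ¥67 billion: reserves −¥67B, deposits 0.
Government spending ¥77 billion: reserves +¥77B, deposits +¥77B.
Totals: Δreserves = +¥11B, Δdeposits = +¥138B.
Δrequired reserves = 8% × +¥138B = +¥11.04B.
Δexcess reserves = Δreserves − Δrequired = +¥11B − (+¥11.04B) = -¥0.04 billion.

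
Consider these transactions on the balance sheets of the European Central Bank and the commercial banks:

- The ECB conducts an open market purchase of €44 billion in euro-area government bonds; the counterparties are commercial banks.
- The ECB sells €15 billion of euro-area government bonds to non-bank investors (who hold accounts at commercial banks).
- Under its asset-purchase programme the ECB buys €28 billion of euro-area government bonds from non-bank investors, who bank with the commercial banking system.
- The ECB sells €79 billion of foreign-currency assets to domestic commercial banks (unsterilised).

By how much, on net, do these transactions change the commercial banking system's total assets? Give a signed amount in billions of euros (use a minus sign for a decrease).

ECB balance sheet:
  Assets:      Securities +€57B, Foreign assets −€79B
  Liabilities: Bank reserves −€22B
Commercial banking system:
  Assets:      Reserves at CB −€22B, Securities −€44B, Foreign assets +€79B
  Liabilities: Checkable deposits +€13B
Change in total bank assets = +€13 billion.

+€13 billion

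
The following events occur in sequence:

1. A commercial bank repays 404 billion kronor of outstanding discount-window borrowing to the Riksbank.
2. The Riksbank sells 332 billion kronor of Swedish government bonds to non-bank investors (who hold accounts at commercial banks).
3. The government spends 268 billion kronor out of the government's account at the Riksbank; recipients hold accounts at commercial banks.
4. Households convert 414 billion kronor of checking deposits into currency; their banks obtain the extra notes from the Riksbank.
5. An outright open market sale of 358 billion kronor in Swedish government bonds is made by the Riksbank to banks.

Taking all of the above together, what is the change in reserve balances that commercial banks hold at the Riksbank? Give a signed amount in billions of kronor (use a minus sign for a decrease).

Riksbank balance sheet:
  Assets:      Securities −690B, Loans to banks −404B
  Liabilities: Bank reserves −1240B, Currency in circulation +414B, Government deposits −268B
So the change in reserve balances that commercial banks hold at the Riksbank is -1240 billion.

-1240 billion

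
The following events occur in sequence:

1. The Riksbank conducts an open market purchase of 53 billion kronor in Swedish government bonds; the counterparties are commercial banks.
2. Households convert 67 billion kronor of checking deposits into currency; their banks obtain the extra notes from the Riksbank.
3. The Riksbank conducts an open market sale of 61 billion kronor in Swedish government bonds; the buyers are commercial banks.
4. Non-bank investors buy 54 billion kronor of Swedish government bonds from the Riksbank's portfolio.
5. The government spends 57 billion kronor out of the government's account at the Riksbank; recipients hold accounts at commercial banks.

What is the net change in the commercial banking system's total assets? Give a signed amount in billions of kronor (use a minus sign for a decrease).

-64 billion

Riksbank balance sheet:
  Assets:      Securities −62B
  Liabilities: Bank reserves −72B, Currency in circulation +67B, Government deposits −57B
Commercial banking system:
  Assets:      Reserves at CB −72B, Securities +8B
  Liabilities: Checkable deposits −64B
Change in total bank assets = -64 billion.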